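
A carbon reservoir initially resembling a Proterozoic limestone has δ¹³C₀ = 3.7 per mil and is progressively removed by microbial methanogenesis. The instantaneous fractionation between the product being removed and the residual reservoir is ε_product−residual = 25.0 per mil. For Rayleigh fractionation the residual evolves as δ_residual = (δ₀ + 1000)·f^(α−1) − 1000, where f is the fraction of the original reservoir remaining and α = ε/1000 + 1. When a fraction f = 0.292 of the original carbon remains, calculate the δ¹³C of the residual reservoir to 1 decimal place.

Rayleigh residual: δ_res = (δ₀ + 1000)·f^(α−1) − 1000
α = ε/1000 + 1 = 1.02500, so α − 1 = 0.02500
f^(α−1) = 0.292^(0.02500) = 0.969694
δ_res = (3.7 + 1000) × 0.969694 − 1000 = 973.282 − 1000 = -26.72 per mil

-26.7 per mil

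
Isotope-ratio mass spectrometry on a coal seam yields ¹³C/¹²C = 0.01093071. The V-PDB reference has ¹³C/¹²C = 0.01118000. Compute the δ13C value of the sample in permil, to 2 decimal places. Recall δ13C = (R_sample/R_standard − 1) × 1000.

-22.30 permil

δ13C = (R_sample / R_standard − 1) × 1000
R_sample / R_standard = 0.01093071 / 0.01118000 = 0.977702
δ13C = (0.977702 − 1) × 1000 = -22.298 permil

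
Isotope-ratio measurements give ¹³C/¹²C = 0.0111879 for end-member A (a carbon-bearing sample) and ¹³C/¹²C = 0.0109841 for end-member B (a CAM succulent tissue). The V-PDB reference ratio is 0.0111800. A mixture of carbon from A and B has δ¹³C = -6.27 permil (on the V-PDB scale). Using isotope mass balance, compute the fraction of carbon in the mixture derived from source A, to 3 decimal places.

δ_A = (0.0111879/0.0111800 − 1)×1000 = (1.000707 − 1)×1000 = 0.707 permil
δ_B = (0.0109841/0.0111800 − 1)×1000 = (0.982478 − 1)×1000 = -17.522 permil
f_A = (δ_mix − δ_B)/(δ_A − δ_B) = (-6.27 − (-17.522))/(0.707 − (-17.522))
f_A = 11.252 / 18.229 = 0.6173

0.617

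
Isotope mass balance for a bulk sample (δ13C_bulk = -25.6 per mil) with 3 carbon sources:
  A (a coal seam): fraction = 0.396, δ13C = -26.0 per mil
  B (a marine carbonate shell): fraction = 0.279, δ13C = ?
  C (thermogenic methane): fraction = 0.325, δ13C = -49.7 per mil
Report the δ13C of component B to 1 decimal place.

Isotope mass balance: δ_bulk = Σ fᵢ·δᵢ.
-25.6 = 0.396×(-26.0) + 0.279×δ_B + 0.325×(-49.7)
0.279·δ_B = -25.6 − (-26.449) = 0.849
δ_B = 0.849 / 0.279 = 3.04 per mil

3.0 per mil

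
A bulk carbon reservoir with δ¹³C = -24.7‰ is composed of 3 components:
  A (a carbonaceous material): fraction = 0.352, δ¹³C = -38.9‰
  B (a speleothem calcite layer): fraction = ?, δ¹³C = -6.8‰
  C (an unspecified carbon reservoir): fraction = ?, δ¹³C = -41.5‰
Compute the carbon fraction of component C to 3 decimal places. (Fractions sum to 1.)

0.190

Let f_C and f_B be the unknown fractions; fractions sum to 1 so f_C + f_B = 0.648.
Mass balance: Σ fᵢ·δᵢ = δ_bulk ⇒ f_C·(-41.5) + f_B·(-6.8) = -24.7 − (-13.693) = -11.007
Substitute f_B = 0.648 − f_C:
f_C·(-41.5 − -6.8) = -11.007 − 0.648×(-6.8) = -6.601
f_C = -6.601 / -34.7 = 0.1902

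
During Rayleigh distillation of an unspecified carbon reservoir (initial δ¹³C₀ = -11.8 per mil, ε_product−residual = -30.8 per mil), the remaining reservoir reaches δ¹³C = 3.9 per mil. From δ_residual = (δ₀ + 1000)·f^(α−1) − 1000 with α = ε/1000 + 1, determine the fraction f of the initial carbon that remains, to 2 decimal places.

α − 1 = ε/1000 = -0.0308
(δ_res + 1000)/(δ₀ + 1000) = (3.9 + 1000)/(-11.8 + 1000) = 1003.9/988.2 = 1.015887
f = 1.015887^(1/-0.0308) = exp(ln(1.015887)/-0.0308) = exp(0.01576/-0.0308)
f = exp(-0.5118) = 0.5994

0.60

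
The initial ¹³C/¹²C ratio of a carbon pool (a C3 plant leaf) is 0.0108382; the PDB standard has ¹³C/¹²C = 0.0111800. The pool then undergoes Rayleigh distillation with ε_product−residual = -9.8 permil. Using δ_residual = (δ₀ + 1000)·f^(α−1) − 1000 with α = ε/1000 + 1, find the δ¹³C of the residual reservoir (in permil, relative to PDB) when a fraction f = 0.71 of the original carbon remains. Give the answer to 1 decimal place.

δ₀ = (0.0108382/0.0111800 − 1)×1000 = (0.969428 − 1)×1000 = -30.572 permil
α − 1 = ε/1000 = -0.0098
f^(α−1) = 0.71^(-0.0098) = 1.003362
δ_res = (-30.572 + 1000) × 1.003362 − 1000 = 972.687 − 1000 = -27.31 permil

-27.3 permil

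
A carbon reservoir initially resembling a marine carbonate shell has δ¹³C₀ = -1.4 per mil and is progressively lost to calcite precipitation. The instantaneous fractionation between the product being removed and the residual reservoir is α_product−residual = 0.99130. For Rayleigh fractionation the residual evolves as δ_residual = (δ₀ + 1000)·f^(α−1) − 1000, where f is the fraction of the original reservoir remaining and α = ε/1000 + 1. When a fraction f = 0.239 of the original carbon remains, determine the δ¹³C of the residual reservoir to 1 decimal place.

11.1 per mil

Rayleigh residual: δ_res = (δ₀ + 1000)·f^(α−1) − 1000
α − 1 = -0.00870
f^(α−1) = 0.239^(-0.00870) = 1.012530
δ_res = (-1.4 + 1000) × 1.012530 − 1000 = 1011.113 − 1000 = 11.11 per mil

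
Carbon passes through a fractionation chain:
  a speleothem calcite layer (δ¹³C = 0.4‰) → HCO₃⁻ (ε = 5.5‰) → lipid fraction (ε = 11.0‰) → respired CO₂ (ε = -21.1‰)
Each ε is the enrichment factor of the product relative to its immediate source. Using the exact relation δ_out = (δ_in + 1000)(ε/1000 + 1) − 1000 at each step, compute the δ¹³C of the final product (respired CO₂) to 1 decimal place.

step 1: δ = (0.40 + 1000)·(5.5/1000 + 1) − 1000 = 5.90‰
step 2: δ = (5.90 + 1000)·(11.0/1000 + 1) − 1000 = 16.97‰
step 3: δ = (16.97 + 1000)·(-21.1/1000 + 1) − 1000 = -4.49‰

-4.5‰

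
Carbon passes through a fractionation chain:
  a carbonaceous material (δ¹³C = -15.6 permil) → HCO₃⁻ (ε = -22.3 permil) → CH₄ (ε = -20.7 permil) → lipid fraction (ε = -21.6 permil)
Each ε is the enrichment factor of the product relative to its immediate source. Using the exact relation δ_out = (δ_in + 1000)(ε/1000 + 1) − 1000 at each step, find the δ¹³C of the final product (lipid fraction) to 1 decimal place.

-77.8 permil

step 1: δ = (-15.60 + 1000)·(-22.3/1000 + 1) − 1000 = -37.55 permil
step 2: δ = (-37.55 + 1000)·(-20.7/1000 + 1) − 1000 = -57.47 permil
step 3: δ = (-57.47 + 1000)·(-21.6/1000 + 1) − 1000 = -77.83 permil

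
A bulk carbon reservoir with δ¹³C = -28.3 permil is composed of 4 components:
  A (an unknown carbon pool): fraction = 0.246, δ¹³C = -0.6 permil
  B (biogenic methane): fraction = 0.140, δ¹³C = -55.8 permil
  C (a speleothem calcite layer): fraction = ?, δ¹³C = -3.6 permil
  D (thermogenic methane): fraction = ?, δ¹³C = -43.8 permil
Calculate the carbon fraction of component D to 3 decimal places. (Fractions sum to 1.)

Let f_D and f_C be the unknown fractions; fractions sum to 1 so f_D + f_C = 0.614.
Mass balance: Σ fᵢ·δᵢ = δ_bulk ⇒ f_D·(-43.8) + f_C·(-3.6) = -28.3 − (-7.960) = -20.340
Substitute f_C = 0.614 − f_D:
f_D·(-43.8 − -3.6) = -20.340 − 0.614×(-3.6) = -18.130
f_D = -18.130 / -40.2 = 0.4510

0.451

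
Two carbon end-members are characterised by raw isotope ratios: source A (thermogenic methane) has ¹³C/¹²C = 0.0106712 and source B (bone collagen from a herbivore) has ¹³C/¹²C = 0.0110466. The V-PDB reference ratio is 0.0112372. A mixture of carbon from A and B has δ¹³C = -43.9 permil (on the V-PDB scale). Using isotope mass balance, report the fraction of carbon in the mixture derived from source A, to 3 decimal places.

δ_A = (0.0106712/0.0112372 − 1)×1000 = (0.949632 − 1)×1000 = -50.368 permil
δ_B = (0.0110466/0.0112372 − 1)×1000 = (0.983038 − 1)×1000 = -16.962 permil
f_A = (δ_mix − δ_B)/(δ_A − δ_B) = (-43.9 − (-16.962))/(-50.368 − (-16.962))
f_A = -26.938 / -33.407 = 0.8064

0.806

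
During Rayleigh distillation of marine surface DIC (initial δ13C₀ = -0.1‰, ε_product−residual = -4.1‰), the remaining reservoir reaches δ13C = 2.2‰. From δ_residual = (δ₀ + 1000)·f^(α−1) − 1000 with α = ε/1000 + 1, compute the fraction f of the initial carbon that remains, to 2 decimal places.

α − 1 = ε/1000 = -0.0041
(δ_res + 1000)/(δ₀ + 1000) = (2.2 + 1000)/(-0.1 + 1000) = 1002.2/999.9 = 1.002300
f = 1.002300^(1/-0.0041) = exp(ln(1.002300)/-0.0041) = exp(0.00230/-0.0041)
f = exp(-0.5604) = 0.5710

0.57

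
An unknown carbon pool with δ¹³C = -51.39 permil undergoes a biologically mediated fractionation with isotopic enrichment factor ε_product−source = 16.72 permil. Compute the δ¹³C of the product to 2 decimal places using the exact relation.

-35.53 permil

To first order, δ_product ≈ δ_source + ε = -34.67 permil.
Exactly, δ_product = (δ_source + 1000)·(ε/1000 + 1) − 1000.
δ_product = (-51.39 + 1000) × (16.72/1000 + 1) − 1000
δ_product = -35.529 permil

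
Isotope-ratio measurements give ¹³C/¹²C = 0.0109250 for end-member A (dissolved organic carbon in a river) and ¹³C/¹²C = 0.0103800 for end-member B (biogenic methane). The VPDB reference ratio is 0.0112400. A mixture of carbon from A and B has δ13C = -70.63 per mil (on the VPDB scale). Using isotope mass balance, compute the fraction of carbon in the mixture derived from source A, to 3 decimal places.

δ_A = (0.0109250/0.0112400 − 1)×1000 = (0.971975 − 1)×1000 = -28.025 per mil
δ_B = (0.0103800/0.0112400 − 1)×1000 = (0.923488 − 1)×1000 = -76.512 per mil
f_A = (δ_mix − δ_B)/(δ_A − δ_B) = (-70.63 − (-76.512))/(-28.025 − (-76.512))
f_A = 5.882 / 48.488 = 0.1213

0.121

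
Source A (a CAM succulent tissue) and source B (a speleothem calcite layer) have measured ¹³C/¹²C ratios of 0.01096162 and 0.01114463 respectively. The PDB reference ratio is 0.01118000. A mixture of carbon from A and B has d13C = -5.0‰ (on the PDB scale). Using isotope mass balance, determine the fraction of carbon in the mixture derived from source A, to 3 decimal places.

0.112

δ_A = (0.01096162/0.01118000 − 1)×1000 = (0.980467 − 1)×1000 = -19.533‰
δ_B = (0.01114463/0.01118000 − 1)×1000 = (0.996836 − 1)×1000 = -3.164‰
f_A = (δ_mix − δ_B)/(δ_A − δ_B) = (-5.0 − (-3.164))/(-19.533 − (-3.164))
f_A = -1.836 / -16.369 = 0.1122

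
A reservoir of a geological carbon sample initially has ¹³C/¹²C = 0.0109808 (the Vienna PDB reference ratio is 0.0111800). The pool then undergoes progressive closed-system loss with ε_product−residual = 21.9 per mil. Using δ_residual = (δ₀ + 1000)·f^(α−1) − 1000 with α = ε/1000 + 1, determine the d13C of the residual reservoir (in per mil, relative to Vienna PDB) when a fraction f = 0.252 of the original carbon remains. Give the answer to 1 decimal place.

δ₀ = (0.0109808/0.0111800 − 1)×1000 = (0.982182 − 1)×1000 = -17.818 per mil
α − 1 = ε/1000 = 0.0219
f^(α−1) = 0.252^(0.0219) = 0.970266
δ_res = (-17.818 + 1000) × 0.970266 − 1000 = 952.978 − 1000 = -47.02 per mil

-47.0 per mil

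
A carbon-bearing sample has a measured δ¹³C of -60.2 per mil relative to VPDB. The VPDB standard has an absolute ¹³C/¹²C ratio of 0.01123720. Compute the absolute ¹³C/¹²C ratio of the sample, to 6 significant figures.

0.0105607

R_sample = R_standard × (δ¹³C/1000 + 1)
R_sample = 0.01123720 × (-60.2/1000 + 1) = 0.01123720 × 0.939800
R_sample = 0.0105607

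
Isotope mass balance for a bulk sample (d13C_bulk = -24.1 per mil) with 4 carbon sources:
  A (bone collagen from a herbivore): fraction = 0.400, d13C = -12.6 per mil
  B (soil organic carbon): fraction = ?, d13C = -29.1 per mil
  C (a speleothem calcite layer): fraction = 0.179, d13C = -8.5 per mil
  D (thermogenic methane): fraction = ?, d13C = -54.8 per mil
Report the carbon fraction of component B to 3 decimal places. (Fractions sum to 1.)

0.215

Let f_B and f_D be the unknown fractions; fractions sum to 1 so f_B + f_D = 0.421.
Mass balance: Σ fᵢ·δᵢ = δ_bulk ⇒ f_B·(-29.1) + f_D·(-54.8) = -24.1 − (-6.561) = -17.539
Substitute f_D = 0.421 − f_B:
f_B·(-29.1 − -54.8) = -17.539 − 0.421×(-54.8) = 5.532
f_B = 5.532 / 25.7 = 0.2153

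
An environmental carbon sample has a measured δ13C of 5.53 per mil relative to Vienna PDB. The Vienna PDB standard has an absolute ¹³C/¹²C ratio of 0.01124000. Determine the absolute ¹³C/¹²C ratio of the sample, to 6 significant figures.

R_sample = R_standard × (δ13C/1000 + 1)
R_sample = 0.01124000 × (5.53/1000 + 1) = 0.01124000 × 1.005530
R_sample = 0.0113022

0.0113022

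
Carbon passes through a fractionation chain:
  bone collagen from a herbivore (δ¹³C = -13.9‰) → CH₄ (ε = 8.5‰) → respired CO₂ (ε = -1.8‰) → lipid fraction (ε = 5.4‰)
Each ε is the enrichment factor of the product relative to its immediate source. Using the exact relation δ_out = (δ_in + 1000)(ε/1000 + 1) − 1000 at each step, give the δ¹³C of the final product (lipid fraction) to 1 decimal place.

step 1: δ = (-13.90 + 1000)·(8.5/1000 + 1) − 1000 = -5.52‰
step 2: δ = (-5.52 + 1000)·(-1.8/1000 + 1) − 1000 = -7.31‰
step 3: δ = (-7.31 + 1000)·(5.4/1000 + 1) − 1000 = -1.95‰

-1.9‰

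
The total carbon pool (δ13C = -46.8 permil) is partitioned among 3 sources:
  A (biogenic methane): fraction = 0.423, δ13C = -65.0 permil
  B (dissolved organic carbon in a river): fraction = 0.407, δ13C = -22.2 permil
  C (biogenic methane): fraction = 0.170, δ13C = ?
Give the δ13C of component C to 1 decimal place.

Isotope mass balance: δ_bulk = Σ fᵢ·δᵢ.
-46.8 = 0.423×(-65.0) + 0.407×(-22.2) + 0.170×δ_C
0.170·δ_C = -46.8 − (-36.530) = -10.270
δ_C = -10.270 / 0.170 = -60.41 permil

-60.4 permil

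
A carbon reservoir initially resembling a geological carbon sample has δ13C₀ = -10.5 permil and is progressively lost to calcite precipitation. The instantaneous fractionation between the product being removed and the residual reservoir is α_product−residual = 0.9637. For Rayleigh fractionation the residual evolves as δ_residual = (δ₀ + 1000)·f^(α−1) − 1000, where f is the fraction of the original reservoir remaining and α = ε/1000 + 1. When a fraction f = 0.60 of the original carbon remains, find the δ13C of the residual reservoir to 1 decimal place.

8.0 permil

Rayleigh residual: δ_res = (δ₀ + 1000)·f^(α−1) − 1000
α − 1 = -0.03630
f^(α−1) = 0.60^(-0.03630) = 1.018716
δ_res = (-10.5 + 1000) × 1.018716 − 1000 = 1008.019 − 1000 = 8.02 permil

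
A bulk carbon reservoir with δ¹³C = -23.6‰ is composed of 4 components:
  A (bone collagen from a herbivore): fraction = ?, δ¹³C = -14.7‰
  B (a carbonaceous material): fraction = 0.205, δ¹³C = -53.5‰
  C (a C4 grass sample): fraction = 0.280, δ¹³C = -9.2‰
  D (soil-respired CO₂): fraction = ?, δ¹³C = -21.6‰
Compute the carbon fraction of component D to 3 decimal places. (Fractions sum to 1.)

0.360

Let f_D and f_A be the unknown fractions; fractions sum to 1 so f_D + f_A = 0.515.
Mass balance: Σ fᵢ·δᵢ = δ_bulk ⇒ f_D·(-21.6) + f_A·(-14.7) = -23.6 − (-13.543) = -10.057
Substitute f_A = 0.515 − f_D:
f_D·(-21.6 − -14.7) = -10.057 − 0.515×(-14.7) = -2.486
f_D = -2.486 / -6.9 = 0.3603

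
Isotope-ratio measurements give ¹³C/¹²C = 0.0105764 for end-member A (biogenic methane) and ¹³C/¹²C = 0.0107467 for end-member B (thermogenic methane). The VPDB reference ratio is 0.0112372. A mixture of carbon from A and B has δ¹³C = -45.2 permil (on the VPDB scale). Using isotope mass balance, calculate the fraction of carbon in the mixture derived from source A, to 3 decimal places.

δ_A = (0.0105764/0.0112372 − 1)×1000 = (0.941195 − 1)×1000 = -58.805 permil
δ_B = (0.0107467/0.0112372 − 1)×1000 = (0.956350 − 1)×1000 = -43.650 permil
f_A = (δ_mix − δ_B)/(δ_A − δ_B) = (-45.2 − (-43.650))/(-58.805 − (-43.650))
f_A = -1.550 / -15.155 = 0.1023

0.102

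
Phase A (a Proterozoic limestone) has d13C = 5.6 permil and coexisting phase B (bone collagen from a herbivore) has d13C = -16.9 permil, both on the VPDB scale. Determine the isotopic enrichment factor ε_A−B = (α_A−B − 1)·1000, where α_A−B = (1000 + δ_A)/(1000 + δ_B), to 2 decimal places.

22.89 permil

α_A−B = (1000 + 5.6) / (1000 + -16.9) = 1005.6 / 983.1 = 1.022887
ε_A−B = (1.022887 − 1) × 1000 = 22.887 permil
(The approximation ε ≈ δ_A − δ_B would give 22.5 permil.)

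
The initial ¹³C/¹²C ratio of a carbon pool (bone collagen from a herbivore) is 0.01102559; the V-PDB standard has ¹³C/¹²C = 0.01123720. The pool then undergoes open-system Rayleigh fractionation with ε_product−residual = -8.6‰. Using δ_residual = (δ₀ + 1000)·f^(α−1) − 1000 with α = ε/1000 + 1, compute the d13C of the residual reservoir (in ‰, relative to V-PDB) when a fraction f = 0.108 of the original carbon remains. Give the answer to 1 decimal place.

δ₀ = (0.01102559/0.01123720 − 1)×1000 = (0.981169 − 1)×1000 = -18.831‰
α − 1 = ε/1000 = -0.0086
f^(α−1) = 0.108^(-0.0086) = 1.019325
δ_res = (-18.831 + 1000) × 1.019325 − 1000 = 1000.130 − 1000 = 0.13‰

0.1‰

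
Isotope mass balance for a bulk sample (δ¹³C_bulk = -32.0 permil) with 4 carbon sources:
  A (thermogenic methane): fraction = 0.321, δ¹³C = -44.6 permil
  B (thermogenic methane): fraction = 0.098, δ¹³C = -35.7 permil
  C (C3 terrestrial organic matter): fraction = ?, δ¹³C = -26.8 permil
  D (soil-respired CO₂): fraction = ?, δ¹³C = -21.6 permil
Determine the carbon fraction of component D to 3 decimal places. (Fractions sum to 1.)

Let f_D and f_C be the unknown fractions; fractions sum to 1 so f_D + f_C = 0.581.
Mass balance: Σ fᵢ·δᵢ = δ_bulk ⇒ f_D·(-21.6) + f_C·(-26.8) = -32.0 − (-17.815) = -14.185
Substitute f_C = 0.581 − f_D:
f_D·(-21.6 − -26.8) = -14.185 − 0.581×(-26.8) = 1.386
f_D = 1.386 / 5.2 = 0.2665

0.267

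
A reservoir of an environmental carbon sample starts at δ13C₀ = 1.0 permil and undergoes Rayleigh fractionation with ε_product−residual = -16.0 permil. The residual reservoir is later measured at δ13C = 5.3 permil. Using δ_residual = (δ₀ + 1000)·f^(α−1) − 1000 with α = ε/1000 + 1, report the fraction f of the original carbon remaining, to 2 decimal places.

0.76

α − 1 = ε/1000 = -0.0160
(δ_res + 1000)/(δ₀ + 1000) = (5.3 + 1000)/(1.0 + 1000) = 1005.3/1001.0 = 1.004296
f = 1.004296^(1/-0.0160) = exp(ln(1.004296)/-0.0160) = exp(0.00429/-0.0160)
f = exp(-0.2679) = 0.7650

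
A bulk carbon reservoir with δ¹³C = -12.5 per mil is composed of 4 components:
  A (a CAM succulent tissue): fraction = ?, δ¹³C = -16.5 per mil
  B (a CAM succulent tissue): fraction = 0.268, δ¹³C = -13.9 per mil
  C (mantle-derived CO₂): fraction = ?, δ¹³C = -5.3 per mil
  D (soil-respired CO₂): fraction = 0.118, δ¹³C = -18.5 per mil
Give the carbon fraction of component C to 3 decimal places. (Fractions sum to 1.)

0.316

Let f_C and f_A be the unknown fractions; fractions sum to 1 so f_C + f_A = 0.614.
Mass balance: Σ fᵢ·δᵢ = δ_bulk ⇒ f_C·(-5.3) + f_A·(-16.5) = -12.5 − (-5.908) = -6.592
Substitute f_A = 0.614 − f_C:
f_C·(-5.3 − -16.5) = -6.592 − 0.614×(-16.5) = 3.539
f_C = 3.539 / 11.2 = 0.3160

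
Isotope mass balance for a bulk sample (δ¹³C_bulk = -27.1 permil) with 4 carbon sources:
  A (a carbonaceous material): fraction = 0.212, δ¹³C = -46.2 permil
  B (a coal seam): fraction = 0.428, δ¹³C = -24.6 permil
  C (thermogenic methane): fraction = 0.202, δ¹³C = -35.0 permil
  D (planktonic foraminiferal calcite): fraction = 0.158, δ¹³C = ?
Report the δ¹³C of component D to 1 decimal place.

Isotope mass balance: δ_bulk = Σ fᵢ·δᵢ.
-27.1 = 0.212×(-46.2) + 0.428×(-24.6) + 0.202×(-35.0) + 0.158×δ_D
0.158·δ_D = -27.1 − (-27.393) = 0.293
δ_D = 0.293 / 0.158 = 1.86 permil

1.9 permil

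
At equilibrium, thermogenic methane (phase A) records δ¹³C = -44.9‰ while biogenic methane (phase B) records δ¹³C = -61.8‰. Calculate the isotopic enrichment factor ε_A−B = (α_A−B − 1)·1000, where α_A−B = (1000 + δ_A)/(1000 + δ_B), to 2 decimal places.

18.01‰

α_A−B = (1000 + -44.9) / (1000 + -61.8) = 955.1 / 938.2 = 1.018013
ε_A−B = (1.018013 − 1) × 1000 = 18.013‰
(The approximation ε ≈ δ_A − δ_B would give 16.9‰.)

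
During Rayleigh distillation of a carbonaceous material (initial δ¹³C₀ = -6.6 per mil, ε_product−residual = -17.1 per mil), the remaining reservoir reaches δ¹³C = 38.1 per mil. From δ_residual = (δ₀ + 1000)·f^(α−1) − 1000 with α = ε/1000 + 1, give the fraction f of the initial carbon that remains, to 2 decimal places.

0.08

α − 1 = ε/1000 = -0.0171
(δ_res + 1000)/(δ₀ + 1000) = (38.1 + 1000)/(-6.6 + 1000) = 1038.1/993.4 = 1.044997
f = 1.044997^(1/-0.0171) = exp(ln(1.044997)/-0.0171) = exp(0.04401/-0.0171)
f = exp(-2.5739) = 0.0762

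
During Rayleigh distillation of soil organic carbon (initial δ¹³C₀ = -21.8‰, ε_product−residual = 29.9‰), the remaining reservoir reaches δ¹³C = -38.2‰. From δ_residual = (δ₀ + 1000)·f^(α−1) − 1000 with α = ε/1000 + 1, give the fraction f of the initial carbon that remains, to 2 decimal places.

α − 1 = ε/1000 = 0.0299
(δ_res + 1000)/(δ₀ + 1000) = (-38.2 + 1000)/(-21.8 + 1000) = 961.8/978.2 = 0.983235
f = 0.983235^(1/0.0299) = exp(ln(0.983235)/0.0299) = exp(-0.01691/0.0299)
f = exp(-0.5655) = 0.5681

0.57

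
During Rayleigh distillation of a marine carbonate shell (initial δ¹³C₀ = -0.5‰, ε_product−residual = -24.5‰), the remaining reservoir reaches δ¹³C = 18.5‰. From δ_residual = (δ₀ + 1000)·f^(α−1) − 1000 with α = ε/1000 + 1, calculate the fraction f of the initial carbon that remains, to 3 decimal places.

0.464

α − 1 = ε/1000 = -0.0245
(δ_res + 1000)/(δ₀ + 1000) = (18.5 + 1000)/(-0.5 + 1000) = 1018.5/999.5 = 1.019010
f = 1.019010^(1/-0.0245) = exp(ln(1.019010)/-0.0245) = exp(0.01883/-0.0245)
f = exp(-0.7686) = 0.4637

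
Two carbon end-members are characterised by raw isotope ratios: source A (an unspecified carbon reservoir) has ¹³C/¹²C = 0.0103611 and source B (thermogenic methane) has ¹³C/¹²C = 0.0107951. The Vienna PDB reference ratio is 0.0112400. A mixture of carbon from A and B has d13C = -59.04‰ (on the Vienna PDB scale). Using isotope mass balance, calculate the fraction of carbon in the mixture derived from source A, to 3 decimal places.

δ_A = (0.0103611/0.0112400 − 1)×1000 = (0.921806 − 1)×1000 = -78.194‰
δ_B = (0.0107951/0.0112400 − 1)×1000 = (0.960418 − 1)×1000 = -39.582‰
f_A = (δ_mix − δ_B)/(δ_A − δ_B) = (-59.04 − (-39.582))/(-78.194 − (-39.582))
f_A = -19.458 / -38.612 = 0.5039

0.504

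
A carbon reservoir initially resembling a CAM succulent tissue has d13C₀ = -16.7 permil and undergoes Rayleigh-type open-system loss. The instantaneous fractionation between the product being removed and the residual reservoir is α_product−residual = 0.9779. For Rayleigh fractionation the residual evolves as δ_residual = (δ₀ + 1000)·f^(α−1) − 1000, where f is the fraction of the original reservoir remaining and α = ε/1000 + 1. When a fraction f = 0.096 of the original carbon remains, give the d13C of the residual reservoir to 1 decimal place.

35.6 permil

Rayleigh residual: δ_res = (δ₀ + 1000)·f^(α−1) − 1000
α − 1 = -0.02210
f^(α−1) = 0.096^(-0.02210) = 1.053154
δ_res = (-16.7 + 1000) × 1.053154 − 1000 = 1035.566 − 1000 = 35.57 permil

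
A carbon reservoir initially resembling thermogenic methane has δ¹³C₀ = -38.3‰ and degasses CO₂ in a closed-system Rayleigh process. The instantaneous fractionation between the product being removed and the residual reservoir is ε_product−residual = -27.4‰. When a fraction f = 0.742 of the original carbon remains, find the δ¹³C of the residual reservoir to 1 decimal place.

Rayleigh residual: δ_res = (δ₀ + 1000)·f^(α−1) − 1000
α = ε/1000 + 1 = 0.97260, so α − 1 = -0.02740
f^(α−1) = 0.742^(-0.02740) = 1.008210
δ_res = (-38.3 + 1000) × 1.008210 − 1000 = 969.595 − 1000 = -30.40‰

-30.4‰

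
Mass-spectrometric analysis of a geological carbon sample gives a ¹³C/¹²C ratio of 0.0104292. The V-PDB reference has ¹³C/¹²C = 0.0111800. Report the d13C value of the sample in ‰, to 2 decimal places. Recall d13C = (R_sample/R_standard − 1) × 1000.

-67.16‰

d13C = (R_sample / R_standard − 1) × 1000
R_sample / R_standard = 0.0104292 / 0.0111800 = 0.932844
d13C = (0.932844 − 1) × 1000 = -67.156‰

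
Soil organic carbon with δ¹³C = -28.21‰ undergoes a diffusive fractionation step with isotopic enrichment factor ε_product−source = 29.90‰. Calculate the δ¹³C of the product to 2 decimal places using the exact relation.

To first order, δ_product ≈ δ_source + ε = 1.69‰.
Exactly, δ_product = (δ_source + 1000)·(ε/1000 + 1) − 1000.
δ_product = (-28.21 + 1000) × (29.90/1000 + 1) − 1000
δ_product = 0.847‰

0.85‰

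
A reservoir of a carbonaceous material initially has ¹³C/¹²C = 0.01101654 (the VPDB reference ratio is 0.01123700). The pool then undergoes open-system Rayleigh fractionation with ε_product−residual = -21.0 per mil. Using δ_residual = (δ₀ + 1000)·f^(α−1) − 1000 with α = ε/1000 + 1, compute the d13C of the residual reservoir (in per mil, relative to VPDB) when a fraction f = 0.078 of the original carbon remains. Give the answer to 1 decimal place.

δ₀ = (0.01101654/0.01123700 − 1)×1000 = (0.980381 − 1)×1000 = -19.619 per mil
α − 1 = ε/1000 = -0.0210
f^(α−1) = 0.078^(-0.0210) = 1.055033
δ_res = (-19.619 + 1000) × 1.055033 − 1000 = 1034.334 − 1000 = 34.33 per mil

34.3 per mil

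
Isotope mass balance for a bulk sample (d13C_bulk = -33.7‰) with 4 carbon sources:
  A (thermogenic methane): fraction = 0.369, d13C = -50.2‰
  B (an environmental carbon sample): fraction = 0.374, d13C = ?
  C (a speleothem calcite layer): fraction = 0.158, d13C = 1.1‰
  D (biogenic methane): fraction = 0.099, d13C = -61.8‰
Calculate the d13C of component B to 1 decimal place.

-24.7‰

Isotope mass balance: δ_bulk = Σ fᵢ·δᵢ.
-33.7 = 0.369×(-50.2) + 0.374×δ_B + 0.158×(1.1) + 0.099×(-61.8)
0.374·δ_B = -33.7 − (-24.468) = -9.232
δ_B = -9.232 / 0.374 = -24.68‰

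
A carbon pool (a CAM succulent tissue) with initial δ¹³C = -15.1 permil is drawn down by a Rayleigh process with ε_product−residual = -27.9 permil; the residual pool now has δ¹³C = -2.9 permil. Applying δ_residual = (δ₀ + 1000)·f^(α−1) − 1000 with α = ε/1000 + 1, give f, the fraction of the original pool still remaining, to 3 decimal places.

0.643

α − 1 = ε/1000 = -0.0279
(δ_res + 1000)/(δ₀ + 1000) = (-2.9 + 1000)/(-15.1 + 1000) = 997.1/984.9 = 1.012387
f = 1.012387^(1/-0.0279) = exp(ln(1.012387)/-0.0279) = exp(0.01231/-0.0279)
f = exp(-0.4413) = 0.6432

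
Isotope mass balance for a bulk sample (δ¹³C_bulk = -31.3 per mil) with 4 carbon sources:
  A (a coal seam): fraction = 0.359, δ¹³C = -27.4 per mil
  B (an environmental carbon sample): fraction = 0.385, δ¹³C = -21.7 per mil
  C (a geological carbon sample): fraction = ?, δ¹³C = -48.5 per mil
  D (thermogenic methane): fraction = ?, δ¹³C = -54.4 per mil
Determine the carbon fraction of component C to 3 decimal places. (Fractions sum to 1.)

0.139

Let f_C and f_D be the unknown fractions; fractions sum to 1 so f_C + f_D = 0.256.
Mass balance: Σ fᵢ·δᵢ = δ_bulk ⇒ f_C·(-48.5) + f_D·(-54.4) = -31.3 − (-18.191) = -13.109
Substitute f_D = 0.256 − f_C:
f_C·(-48.5 − -54.4) = -13.109 − 0.256×(-54.4) = 0.817
f_C = 0.817 / 5.9 = 0.1386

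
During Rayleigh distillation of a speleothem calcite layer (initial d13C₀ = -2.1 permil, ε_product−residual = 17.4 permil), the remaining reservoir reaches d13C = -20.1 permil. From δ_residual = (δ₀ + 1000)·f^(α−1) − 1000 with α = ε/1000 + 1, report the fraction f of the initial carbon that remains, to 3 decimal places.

0.351

α − 1 = ε/1000 = 0.0174
(δ_res + 1000)/(δ₀ + 1000) = (-20.1 + 1000)/(-2.1 + 1000) = 979.9/997.9 = 0.981962
f = 0.981962^(1/0.0174) = exp(ln(0.981962)/0.0174) = exp(-0.01820/0.0174)
f = exp(-1.0461) = 0.3513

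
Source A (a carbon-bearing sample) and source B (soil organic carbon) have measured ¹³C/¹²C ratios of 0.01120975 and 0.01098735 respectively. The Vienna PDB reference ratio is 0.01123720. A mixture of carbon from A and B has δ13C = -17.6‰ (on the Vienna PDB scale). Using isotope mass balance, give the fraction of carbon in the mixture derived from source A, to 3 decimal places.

0.234

δ_A = (0.01120975/0.01123720 − 1)×1000 = (0.997557 − 1)×1000 = -2.443‰
δ_B = (0.01098735/0.01123720 − 1)×1000 = (0.977766 − 1)×1000 = -22.234‰
f_A = (δ_mix − δ_B)/(δ_A − δ_B) = (-17.6 − (-22.234))/(-2.443 − (-22.234))
f_A = 4.634 / 19.791 = 0.2342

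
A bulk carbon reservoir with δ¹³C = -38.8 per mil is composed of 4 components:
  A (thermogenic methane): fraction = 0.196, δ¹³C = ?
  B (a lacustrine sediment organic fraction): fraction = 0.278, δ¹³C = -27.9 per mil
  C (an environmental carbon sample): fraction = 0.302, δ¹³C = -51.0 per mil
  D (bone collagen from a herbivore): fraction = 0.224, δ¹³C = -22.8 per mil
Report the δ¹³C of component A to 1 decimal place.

Isotope mass balance: δ_bulk = Σ fᵢ·δᵢ.
-38.8 = 0.196×δ_A + 0.278×(-27.9) + 0.302×(-51.0) + 0.224×(-22.8)
0.196·δ_A = -38.8 − (-28.265) = -10.535
δ_A = -10.535 / 0.196 = -53.75 per mil

-53.7 per mil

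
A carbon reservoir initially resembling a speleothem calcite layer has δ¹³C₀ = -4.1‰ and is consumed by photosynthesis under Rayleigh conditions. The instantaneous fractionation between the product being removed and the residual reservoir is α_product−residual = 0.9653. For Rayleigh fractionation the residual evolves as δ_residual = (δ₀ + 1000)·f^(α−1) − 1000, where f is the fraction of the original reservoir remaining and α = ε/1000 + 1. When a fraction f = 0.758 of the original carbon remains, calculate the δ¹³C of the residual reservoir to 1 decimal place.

5.5‰

Rayleigh residual: δ_res = (δ₀ + 1000)·f^(α−1) − 1000
α − 1 = -0.03470
f^(α−1) = 0.758^(-0.03470) = 1.009661
δ_res = (-4.1 + 1000) × 1.009661 − 1000 = 1005.521 − 1000 = 5.52‰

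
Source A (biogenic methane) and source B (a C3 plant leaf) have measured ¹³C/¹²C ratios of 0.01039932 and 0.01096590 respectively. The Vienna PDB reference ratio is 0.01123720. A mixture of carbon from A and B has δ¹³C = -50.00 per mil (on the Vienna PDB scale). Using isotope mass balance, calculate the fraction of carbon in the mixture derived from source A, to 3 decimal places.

0.513

δ_A = (0.01039932/0.01123720 − 1)×1000 = (0.925437 − 1)×1000 = -74.563 per mil
δ_B = (0.01096590/0.01123720 − 1)×1000 = (0.975857 − 1)×1000 = -24.143 per mil
f_A = (δ_mix − δ_B)/(δ_A − δ_B) = (-50.00 − (-24.143))/(-74.563 − (-24.143))
f_A = -25.857 / -50.420 = 0.5128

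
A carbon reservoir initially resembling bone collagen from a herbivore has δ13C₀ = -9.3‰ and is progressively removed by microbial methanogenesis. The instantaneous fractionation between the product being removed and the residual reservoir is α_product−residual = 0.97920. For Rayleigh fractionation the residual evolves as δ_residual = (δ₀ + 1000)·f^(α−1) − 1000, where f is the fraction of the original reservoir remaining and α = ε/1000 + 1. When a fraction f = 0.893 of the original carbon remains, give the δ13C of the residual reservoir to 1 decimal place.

Rayleigh residual: δ_res = (δ₀ + 1000)·f^(α−1) − 1000
α − 1 = -0.02080
f^(α−1) = 0.893^(-0.02080) = 1.002357
δ_res = (-9.3 + 1000) × 1.002357 − 1000 = 993.035 − 1000 = -6.97‰

-7.0‰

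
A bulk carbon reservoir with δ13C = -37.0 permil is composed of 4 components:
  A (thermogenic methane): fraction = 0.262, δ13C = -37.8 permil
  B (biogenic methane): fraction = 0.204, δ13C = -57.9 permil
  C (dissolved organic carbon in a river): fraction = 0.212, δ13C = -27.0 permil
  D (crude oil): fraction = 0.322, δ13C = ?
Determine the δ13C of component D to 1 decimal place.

Isotope mass balance: δ_bulk = Σ fᵢ·δᵢ.
-37.0 = 0.262×(-37.8) + 0.204×(-57.9) + 0.212×(-27.0) + 0.322×δ_D
0.322·δ_D = -37.0 − (-27.439) = -9.561
δ_D = -9.561 / 0.322 = -29.69 permil

-29.7 permil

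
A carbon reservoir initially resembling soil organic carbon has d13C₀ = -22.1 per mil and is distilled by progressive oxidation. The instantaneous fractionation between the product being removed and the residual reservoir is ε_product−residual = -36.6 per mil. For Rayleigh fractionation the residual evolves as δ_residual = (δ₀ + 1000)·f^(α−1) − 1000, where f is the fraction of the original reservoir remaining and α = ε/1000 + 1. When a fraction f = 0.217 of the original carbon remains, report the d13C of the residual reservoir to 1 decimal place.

34.1 per mil

Rayleigh residual: δ_res = (δ₀ + 1000)·f^(α−1) − 1000
α = ε/1000 + 1 = 0.96340, so α − 1 = -0.03660
f^(α−1) = 0.217^(-0.03660) = 1.057513
δ_res = (-22.1 + 1000) × 1.057513 − 1000 = 1034.142 − 1000 = 34.14 per mil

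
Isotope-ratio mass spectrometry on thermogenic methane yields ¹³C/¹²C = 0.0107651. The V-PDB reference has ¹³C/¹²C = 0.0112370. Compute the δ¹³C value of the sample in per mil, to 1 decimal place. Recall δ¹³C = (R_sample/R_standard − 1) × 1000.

-42.0 per mil

δ¹³C = (R_sample / R_standard − 1) × 1000
R_sample / R_standard = 0.0107651 / 0.0112370 = 0.958005
δ¹³C = (0.958005 − 1) × 1000 = -42.00 per mil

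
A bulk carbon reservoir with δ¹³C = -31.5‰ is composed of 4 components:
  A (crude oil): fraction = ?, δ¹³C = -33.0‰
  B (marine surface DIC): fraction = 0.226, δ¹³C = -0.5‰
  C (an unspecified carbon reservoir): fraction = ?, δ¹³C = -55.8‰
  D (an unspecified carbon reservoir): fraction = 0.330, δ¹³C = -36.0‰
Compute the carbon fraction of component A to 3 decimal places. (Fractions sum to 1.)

Let f_A and f_C be the unknown fractions; fractions sum to 1 so f_A + f_C = 0.444.
Mass balance: Σ fᵢ·δᵢ = δ_bulk ⇒ f_A·(-33.0) + f_C·(-55.8) = -31.5 − (-11.993) = -19.507
Substitute f_C = 0.444 − f_A:
f_A·(-33.0 − -55.8) = -19.507 − 0.444×(-55.8) = 5.268
f_A = 5.268 / 22.8 = 0.2311

0.231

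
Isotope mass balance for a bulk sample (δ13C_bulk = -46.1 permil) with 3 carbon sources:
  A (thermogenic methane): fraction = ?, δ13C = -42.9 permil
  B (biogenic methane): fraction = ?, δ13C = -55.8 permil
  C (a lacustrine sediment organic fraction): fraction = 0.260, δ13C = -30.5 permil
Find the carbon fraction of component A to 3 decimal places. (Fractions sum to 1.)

0.242

Let f_A and f_B be the unknown fractions; fractions sum to 1 so f_A + f_B = 0.740.
Mass balance: Σ fᵢ·δᵢ = δ_bulk ⇒ f_A·(-42.9) + f_B·(-55.8) = -46.1 − (-7.930) = -38.170
Substitute f_B = 0.740 − f_A:
f_A·(-42.9 − -55.8) = -38.170 − 0.740×(-55.8) = 3.122
f_A = 3.122 / 12.9 = 0.2420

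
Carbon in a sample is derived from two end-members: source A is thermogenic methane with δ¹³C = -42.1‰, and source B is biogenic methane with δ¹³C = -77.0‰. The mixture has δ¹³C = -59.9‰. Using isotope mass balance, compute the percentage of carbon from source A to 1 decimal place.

49.0%

δ_mix = f_A·δ_A + (1 − f_A)·δ_B  ⇒  f_A = (δ_mix − δ_B)/(δ_A − δ_B)
f_A = (-59.9 − (-77.0)) / (-42.1 − (-77.0))
f_A = 17.1 / 34.9 = 0.4900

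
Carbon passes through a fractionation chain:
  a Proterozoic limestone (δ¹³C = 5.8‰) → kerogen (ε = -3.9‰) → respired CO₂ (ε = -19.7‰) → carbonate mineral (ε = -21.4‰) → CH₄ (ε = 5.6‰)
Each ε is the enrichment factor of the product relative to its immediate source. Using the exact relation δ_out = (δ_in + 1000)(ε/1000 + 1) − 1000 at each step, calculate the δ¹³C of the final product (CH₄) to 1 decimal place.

step 1: δ = (5.80 + 1000)·(-3.9/1000 + 1) − 1000 = 1.88‰
step 2: δ = (1.88 + 1000)·(-19.7/1000 + 1) − 1000 = -17.86‰
step 3: δ = (-17.86 + 1000)·(-21.4/1000 + 1) − 1000 = -38.88‰
step 4: δ = (-38.88 + 1000)·(5.6/1000 + 1) − 1000 = -33.50‰

-33.5‰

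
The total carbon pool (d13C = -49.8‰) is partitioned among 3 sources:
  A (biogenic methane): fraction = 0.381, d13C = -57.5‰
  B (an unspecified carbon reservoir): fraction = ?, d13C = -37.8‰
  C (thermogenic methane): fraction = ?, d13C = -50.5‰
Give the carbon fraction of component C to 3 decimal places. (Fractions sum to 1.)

0.354

Let f_C and f_B be the unknown fractions; fractions sum to 1 so f_C + f_B = 0.619.
Mass balance: Σ fᵢ·δᵢ = δ_bulk ⇒ f_C·(-50.5) + f_B·(-37.8) = -49.8 − (-21.907) = -27.892
Substitute f_B = 0.619 − f_C:
f_C·(-50.5 − -37.8) = -27.892 − 0.619×(-37.8) = -4.494
f_C = -4.494 / -12.7 = 0.3539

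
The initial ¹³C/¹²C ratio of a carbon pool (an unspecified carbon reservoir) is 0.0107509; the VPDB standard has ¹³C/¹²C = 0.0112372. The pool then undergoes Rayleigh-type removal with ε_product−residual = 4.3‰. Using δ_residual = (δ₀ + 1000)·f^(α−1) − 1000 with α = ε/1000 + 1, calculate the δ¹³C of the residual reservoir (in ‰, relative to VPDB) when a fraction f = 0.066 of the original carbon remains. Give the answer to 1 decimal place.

δ₀ = (0.0107509/0.0112372 − 1)×1000 = (0.956724 − 1)×1000 = -43.276‰
α − 1 = ε/1000 = 0.0043
f^(α−1) = 0.066^(0.0043) = 0.988380
δ_res = (-43.276 + 1000) × 0.988380 − 1000 = 945.607 − 1000 = -54.39‰

-54.4‰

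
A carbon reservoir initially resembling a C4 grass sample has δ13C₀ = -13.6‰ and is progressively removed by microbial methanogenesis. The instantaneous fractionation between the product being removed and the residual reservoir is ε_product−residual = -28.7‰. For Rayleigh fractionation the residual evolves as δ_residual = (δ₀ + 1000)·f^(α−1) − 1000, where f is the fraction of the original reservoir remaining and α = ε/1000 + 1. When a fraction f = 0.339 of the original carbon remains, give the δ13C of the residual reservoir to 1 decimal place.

17.5‰

Rayleigh residual: δ_res = (δ₀ + 1000)·f^(α−1) − 1000
α = ε/1000 + 1 = 0.97130, so α − 1 = -0.02870
f^(α−1) = 0.339^(-0.02870) = 1.031533
δ_res = (-13.6 + 1000) × 1.031533 − 1000 = 1017.504 − 1000 = 17.50‰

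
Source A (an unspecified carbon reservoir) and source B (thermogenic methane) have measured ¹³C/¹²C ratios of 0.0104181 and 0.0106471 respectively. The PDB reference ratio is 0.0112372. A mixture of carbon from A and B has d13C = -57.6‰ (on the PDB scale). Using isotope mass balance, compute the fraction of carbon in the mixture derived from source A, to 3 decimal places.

δ_A = (0.0104181/0.0112372 − 1)×1000 = (0.927108 − 1)×1000 = -72.892‰
δ_B = (0.0106471/0.0112372 − 1)×1000 = (0.947487 − 1)×1000 = -52.513‰
f_A = (δ_mix − δ_B)/(δ_A − δ_B) = (-57.6 − (-52.513))/(-72.892 − (-52.513))
f_A = -5.087 / -20.379 = 0.2496

0.250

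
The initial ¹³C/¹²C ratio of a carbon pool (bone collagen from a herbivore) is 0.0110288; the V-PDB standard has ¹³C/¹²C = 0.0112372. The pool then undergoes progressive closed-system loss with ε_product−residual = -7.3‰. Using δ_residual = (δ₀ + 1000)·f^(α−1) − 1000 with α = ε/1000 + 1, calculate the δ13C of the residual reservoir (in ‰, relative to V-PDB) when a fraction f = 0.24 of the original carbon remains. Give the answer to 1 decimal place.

-8.3‰

δ₀ = (0.0110288/0.0112372 − 1)×1000 = (0.981454 − 1)×1000 = -18.546‰
α − 1 = ε/1000 = -0.0073
f^(α−1) = 0.24^(-0.0073) = 1.010472
δ_res = (-18.546 + 1000) × 1.010472 − 1000 = 991.733 − 1000 = -8.27‰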